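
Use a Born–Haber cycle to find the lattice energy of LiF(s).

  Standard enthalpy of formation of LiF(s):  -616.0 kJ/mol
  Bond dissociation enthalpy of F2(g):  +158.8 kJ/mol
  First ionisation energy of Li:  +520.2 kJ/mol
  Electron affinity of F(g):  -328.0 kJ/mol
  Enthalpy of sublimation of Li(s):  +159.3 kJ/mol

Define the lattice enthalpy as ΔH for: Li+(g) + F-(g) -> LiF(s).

U = -1046.9 kJ/mol

ΔHf° = 1·ΔHsub + 1·(ΣIE) + 1/2·D(F2) + 1·EA + U
-616.0 = 1·(+159.3) + 1·(+520.2) + 1/2·(+158.8) + 1·(-328.0) + U
U = -616.0 − (+430.9) = -1046.9 kJ/mol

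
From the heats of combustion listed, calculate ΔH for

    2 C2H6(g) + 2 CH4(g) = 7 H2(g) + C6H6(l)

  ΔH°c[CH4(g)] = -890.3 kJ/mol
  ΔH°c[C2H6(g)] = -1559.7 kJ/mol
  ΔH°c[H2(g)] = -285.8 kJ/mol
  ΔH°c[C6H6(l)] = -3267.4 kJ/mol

With combustion enthalpies, reactants minus products:
= [2·(-1559.7) + 2·(-890.3)] − [7·(-285.8) + 1·(-3267.4)]
= 368.0 kJ/mol

ΔH = 368.0 kJ/mol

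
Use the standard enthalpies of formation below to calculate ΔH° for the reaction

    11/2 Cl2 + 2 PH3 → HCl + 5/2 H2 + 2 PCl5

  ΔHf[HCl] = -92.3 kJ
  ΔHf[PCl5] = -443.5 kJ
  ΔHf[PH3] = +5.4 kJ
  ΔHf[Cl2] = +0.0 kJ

ΔH°rxn = Σ nΔHf°(products) − Σ nΔHf°(reactants).
Products: 1·(-92.3) + 5/2·(+0.0) + 2·(-443.5) = -979.3
Reactants: 11/2·(+0.0) + 2·(+5.4) = +10.8
ΔH° = (-979.3) − (+10.8) = -990.1 kJ

ΔH° = -990.1 kJ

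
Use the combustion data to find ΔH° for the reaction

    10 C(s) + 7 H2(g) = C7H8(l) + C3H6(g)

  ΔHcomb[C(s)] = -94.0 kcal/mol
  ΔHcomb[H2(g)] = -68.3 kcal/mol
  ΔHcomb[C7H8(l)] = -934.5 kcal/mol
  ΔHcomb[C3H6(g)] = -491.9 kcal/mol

Using ΔH = Σ nΔHc°(reactants) − Σ nΔHc°(products):
= [10·(-94.0) + 7·(-68.3)] − [1·(-934.5) + 1·(-491.9)]
= 8.3 kcal/mol

ΔH° = 8.3 kcal/mol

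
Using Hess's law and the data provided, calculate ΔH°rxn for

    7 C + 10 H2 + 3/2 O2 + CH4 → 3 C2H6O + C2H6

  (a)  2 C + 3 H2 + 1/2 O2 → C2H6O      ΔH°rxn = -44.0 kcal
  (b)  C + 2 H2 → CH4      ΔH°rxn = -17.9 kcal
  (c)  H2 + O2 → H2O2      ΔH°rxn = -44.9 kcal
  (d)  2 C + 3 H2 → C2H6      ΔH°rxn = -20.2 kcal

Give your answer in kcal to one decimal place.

(a) × 3: (3)·(-44.0) = -132.0 kcal
(b) reversed: +17.9 kcal
(c): not needed.
(d) as written: -20.2 kcal
ΔH°rxn = (3)·(-44.0) + (-1)·(-17.9) + (1)·(-20.2) = -134.3 kcal

ΔH°rxn = -134.3 kcal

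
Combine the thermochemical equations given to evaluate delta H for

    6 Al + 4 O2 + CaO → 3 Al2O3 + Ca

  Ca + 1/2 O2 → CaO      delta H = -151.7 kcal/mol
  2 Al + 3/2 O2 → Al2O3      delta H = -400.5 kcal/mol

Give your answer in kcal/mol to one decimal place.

equation 1 reversed (CaO must end up as a reactant): +151.7 kcal/mol
equation 2 × 3 (scale by 3 for the 3 Al2O3): (3)·(-400.5) = -1201.5 kcal/mol
delta H = (+151.7) + (-1201.5) = -1049.8 kcal/mol

delta H = -1049.8 kcal/mol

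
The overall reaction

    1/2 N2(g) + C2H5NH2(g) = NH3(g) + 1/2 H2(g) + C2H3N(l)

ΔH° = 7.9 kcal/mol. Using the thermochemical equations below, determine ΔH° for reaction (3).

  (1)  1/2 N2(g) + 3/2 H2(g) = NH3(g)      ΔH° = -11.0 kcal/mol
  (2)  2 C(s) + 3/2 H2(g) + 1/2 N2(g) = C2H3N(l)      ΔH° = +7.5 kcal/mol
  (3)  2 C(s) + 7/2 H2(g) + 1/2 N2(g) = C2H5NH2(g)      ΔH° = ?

(1) as written (NH3(g) already on the product side): -11.0 kcal/mol
(2) as written (C2H3N(l) already on the product side): +7.5 kcal/mol
(3) reversed (C2H5NH2(g) must end up as a reactant): contributes −x
+7.9 = (-11.0) + (+7.5) − x
x = (+7.9 − (-3.5)) / (-1) = -11.4 kcal/mol

ΔH° = -11.4 kcal/mol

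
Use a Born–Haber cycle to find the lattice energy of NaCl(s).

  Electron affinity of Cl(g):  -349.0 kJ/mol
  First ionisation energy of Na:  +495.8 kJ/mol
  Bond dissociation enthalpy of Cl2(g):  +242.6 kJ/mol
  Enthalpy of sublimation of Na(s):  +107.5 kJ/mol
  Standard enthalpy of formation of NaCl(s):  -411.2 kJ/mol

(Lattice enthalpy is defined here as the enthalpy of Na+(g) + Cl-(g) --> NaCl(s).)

U = -786.8 kJ/mol

ΔHf° = 1·ΔHsub + 1·(ΣIE) + 1/2·D(Cl2) + 1·EA + U
-411.2 = 1·(+107.5) + 1·(+495.8) + 1/2·(+242.6) + 1·(-349.0) + U
U = -411.2 − (+375.6) = -786.8 kJ/mol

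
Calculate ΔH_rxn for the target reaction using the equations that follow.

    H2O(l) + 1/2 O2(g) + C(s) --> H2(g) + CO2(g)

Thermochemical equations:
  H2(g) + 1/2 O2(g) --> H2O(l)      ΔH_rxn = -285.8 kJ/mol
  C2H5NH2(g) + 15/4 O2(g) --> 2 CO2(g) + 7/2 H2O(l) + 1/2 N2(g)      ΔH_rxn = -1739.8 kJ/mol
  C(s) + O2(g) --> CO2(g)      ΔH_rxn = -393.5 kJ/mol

equation 1 reversed (reverse to put H2(g) on the product side): +285.8 kJ/mol
equation 2: not needed (C2H5NH2(g) appears nowhere else).
equation 3 as written (C(s) already on the reactant side): -393.5 kJ/mol
ΔH_rxn = (-1)·(-285.8) + (1)·(-393.5) = -107.7 kJ/mol

ΔH_rxn = -107.7 kJ/mol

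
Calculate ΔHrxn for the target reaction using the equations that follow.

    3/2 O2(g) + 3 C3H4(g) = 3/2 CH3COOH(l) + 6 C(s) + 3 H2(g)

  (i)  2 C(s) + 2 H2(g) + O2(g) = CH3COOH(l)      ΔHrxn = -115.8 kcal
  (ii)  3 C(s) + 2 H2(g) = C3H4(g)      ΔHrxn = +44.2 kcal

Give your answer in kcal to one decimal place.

(i) × 3/2: (3/2)·(-115.8) = -173.7 kcal
(ii) reversed and × 3: (-3)·(+44.2) = -132.6 kcal
ΔHrxn = (-173.7) + (-132.6) = -306.3 kcal

ΔHrxn = -306.3 kcal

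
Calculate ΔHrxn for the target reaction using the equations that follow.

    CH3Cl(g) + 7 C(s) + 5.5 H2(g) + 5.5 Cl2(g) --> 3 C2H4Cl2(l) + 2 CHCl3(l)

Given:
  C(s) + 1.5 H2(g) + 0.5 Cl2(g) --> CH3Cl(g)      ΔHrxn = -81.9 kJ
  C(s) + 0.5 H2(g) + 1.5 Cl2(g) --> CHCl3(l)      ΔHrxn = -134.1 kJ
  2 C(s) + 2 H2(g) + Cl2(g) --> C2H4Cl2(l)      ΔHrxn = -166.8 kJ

ΔHrxn = -686.7 kJ

equation 1 reversed: +81.9 kJ
equation 2 × 2: (2)·(-134.1) = -268.2 kJ
equation 3 × 3: (3)·(-166.8) = -500.4 kJ
ΔHrxn = (+81.9) + (-268.2) + (-500.4) = -686.7 kJ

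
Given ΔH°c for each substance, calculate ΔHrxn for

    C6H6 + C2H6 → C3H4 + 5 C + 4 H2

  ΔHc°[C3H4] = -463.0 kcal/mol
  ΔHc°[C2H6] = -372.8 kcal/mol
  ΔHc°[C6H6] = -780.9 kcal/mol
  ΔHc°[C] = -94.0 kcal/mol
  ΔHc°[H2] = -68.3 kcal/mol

Using ΔH = Σ nΔHc°(reactants) − Σ nΔHc°(products):
= [1·(-780.9) + 1·(-372.8)] − [1·(-463.0) + 5·(-94.0) + 4·(-68.3)]
= 52.5 kcal/mol

ΔHrxn = 52.5 kcal/mol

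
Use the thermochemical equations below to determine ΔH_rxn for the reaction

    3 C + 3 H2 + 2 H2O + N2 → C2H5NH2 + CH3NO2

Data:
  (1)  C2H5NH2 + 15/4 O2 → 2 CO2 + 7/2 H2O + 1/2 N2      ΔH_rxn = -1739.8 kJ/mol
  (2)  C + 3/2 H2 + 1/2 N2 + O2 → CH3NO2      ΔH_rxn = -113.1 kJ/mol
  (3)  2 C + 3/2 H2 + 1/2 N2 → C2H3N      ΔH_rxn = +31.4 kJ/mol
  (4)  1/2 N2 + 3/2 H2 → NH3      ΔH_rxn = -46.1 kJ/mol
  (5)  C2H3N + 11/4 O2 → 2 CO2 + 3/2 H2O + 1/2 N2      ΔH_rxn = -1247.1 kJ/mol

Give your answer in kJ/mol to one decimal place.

(1) reversed: +1739.8 kJ/mol
(2) as written: -113.1 kJ/mol
(3) as written: +31.4 kJ/mol
(4): not needed.
(5) as written: -1247.1 kJ/mol
Since enthalpy is a state function, ΔH_rxn = (-1)·(-1739.8) + (1)·(-113.1) + (1)·(+31.4) + (1)·(-1247.1) = 411.0 kJ/mol

ΔH_rxn = 411.0 kJ/mol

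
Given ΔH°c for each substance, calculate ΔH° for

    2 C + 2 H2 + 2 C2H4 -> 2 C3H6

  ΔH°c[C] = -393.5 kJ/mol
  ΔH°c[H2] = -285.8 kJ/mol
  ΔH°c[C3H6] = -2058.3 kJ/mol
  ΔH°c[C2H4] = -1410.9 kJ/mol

Using ΔH = Σ nΔHc°(reactants) − Σ nΔHc°(products):
= [2·(-393.5) + 2·(-285.8) + 2·(-1410.9)] − [2·(-2058.3)]
= -63.8 kJ/mol

ΔH° = -63.8 kJ/mol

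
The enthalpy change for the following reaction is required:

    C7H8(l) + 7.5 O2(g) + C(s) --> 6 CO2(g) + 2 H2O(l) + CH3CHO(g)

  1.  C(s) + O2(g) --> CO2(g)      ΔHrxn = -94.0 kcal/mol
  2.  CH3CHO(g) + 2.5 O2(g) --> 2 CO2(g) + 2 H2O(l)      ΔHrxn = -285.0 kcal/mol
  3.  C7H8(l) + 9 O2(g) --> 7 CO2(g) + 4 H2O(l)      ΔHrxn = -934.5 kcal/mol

eq. 1 as written (C(s) already on the reactant side): -94.0 kcal/mol
eq. 2 reversed (CH3CHO(g) must end up as a product): +285.0 kcal/mol
eq. 3 as written (C7H8(l) already on the reactant side): -934.5 kcal/mol
ΔHrxn = (1)·(-94.0) + (-1)·(-285.0) + (1)·(-934.5) = -743.5 kcal/mol

ΔHrxn = -743.5 kcal/mol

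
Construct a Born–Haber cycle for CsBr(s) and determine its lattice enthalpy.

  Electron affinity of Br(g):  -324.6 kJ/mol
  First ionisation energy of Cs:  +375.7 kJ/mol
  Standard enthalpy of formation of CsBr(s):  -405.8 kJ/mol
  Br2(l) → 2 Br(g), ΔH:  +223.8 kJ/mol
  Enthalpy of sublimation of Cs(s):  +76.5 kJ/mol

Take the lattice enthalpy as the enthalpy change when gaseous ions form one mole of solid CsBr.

ΔHf° = 1·ΔHsub + 1·(ΣIE) + 1/2·D(Br2) + 1·EA + U
-405.8 = 1·(+76.5) + 1·(+375.7) + 1/2·(+223.8) + 1·(-324.6) + U
U = -405.8 − (+239.5) = -645.3 kJ/mol

U = -645.3 kJ/mol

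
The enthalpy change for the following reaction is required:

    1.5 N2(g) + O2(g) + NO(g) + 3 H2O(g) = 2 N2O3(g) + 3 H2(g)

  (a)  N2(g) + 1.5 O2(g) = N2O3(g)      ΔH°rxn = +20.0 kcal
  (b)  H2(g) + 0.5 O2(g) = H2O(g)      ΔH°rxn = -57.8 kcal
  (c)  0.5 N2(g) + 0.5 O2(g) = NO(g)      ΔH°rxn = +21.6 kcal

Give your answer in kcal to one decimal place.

(a) × 2: (2)·(+20.0) = +40.0 kcal
(b) reversed and × 3: (-3)·(-57.8) = +173.4 kcal
(c) reversed: -21.6 kcal
Combining the equations, ΔH°rxn = (+40.0) + (+173.4) + (-21.6) = 191.8 kcal

ΔH°rxn = 191.8 kcal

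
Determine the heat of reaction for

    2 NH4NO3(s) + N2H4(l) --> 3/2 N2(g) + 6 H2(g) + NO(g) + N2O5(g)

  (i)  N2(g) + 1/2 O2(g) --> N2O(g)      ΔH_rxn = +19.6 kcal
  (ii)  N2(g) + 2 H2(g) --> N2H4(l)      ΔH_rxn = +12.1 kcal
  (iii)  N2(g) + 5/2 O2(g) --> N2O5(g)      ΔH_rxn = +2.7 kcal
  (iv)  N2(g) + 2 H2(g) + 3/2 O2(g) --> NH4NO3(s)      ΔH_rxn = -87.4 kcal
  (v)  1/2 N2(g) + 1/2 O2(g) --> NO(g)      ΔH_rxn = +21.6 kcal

(i): not needed.
(ii) reversed: -12.1 kcal
(iii) as written: +2.7 kcal
(iv) reversed and × 2: (-2)·(-87.4) = +174.8 kcal
(v) as written: +21.6 kcal
ΔH_rxn = (-12.1) + (+2.7) + (+174.8) + (+21.6) = 187.0 kcal

ΔH_rxn = 187.0 kcal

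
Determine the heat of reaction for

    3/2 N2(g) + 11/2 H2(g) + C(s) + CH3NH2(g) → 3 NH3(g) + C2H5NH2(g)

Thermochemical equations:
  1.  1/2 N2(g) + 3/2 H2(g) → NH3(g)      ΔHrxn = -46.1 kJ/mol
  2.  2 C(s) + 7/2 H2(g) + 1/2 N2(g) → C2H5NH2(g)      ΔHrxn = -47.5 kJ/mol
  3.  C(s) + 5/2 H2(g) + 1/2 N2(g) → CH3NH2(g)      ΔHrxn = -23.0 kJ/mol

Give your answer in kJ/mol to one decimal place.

ΔHrxn = -162.8 kJ/mol

eq. 1 × 3: (3)·(-46.1) = -138.3 kJ/mol
eq. 2 as written: -47.5 kJ/mol
eq. 3 reversed: +23.0 kJ/mol
Summing the manipulated equations, ΔHrxn = (-138.3) + (-47.5) + (+23.0) = -162.8 kJ/mol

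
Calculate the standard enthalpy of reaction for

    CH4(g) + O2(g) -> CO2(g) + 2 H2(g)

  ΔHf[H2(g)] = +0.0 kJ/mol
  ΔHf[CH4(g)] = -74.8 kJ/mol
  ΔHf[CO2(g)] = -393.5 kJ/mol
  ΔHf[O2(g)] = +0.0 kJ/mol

Products: 1·(-393.5) + 2·(+0.0) = -393.5
Reactants: 1·(-74.8) + 1·(+0.0) = -74.8
ΔH°rxn = (-393.5) − (-74.8) = -318.7 kJ/mol

ΔH°rxn = -318.7 kJ/mol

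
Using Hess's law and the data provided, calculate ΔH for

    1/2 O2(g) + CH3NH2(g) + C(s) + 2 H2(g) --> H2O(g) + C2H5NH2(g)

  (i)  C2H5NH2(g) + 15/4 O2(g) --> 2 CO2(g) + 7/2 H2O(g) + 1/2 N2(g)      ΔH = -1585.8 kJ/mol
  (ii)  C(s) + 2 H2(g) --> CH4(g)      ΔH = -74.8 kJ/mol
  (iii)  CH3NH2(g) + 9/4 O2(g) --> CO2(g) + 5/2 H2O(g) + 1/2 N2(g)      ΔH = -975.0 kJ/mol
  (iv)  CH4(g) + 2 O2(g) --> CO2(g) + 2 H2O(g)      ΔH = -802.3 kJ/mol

ΔH = -266.3 kJ/mol

(i) reversed (reverse to put C2H5NH2(g) on the product side): +1585.8 kJ/mol
(ii) as written (C(s) already on the reactant side): -74.8 kJ/mol
(iii) as written (CH3NH2(g) already on the reactant side): -975.0 kJ/mol
(iv) as written: -802.3 kJ/mol
Summing the manipulated equations, ΔH = (+1585.8) + (-74.8) + (-975.0) + (-802.3) = -266.3 kJ/mol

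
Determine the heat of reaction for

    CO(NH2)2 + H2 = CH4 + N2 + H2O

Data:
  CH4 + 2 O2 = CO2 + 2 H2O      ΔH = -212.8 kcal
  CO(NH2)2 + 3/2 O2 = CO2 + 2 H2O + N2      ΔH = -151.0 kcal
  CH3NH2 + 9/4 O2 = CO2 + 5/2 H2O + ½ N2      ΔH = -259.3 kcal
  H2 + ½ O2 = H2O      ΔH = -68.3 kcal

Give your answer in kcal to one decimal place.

ΔH = -6.5 kcal

equation 1 reversed: +212.8 kcal
equation 2 as written: -151.0 kcal
equation 3: not needed.
equation 4 as written: -68.3 kcal
ΔH = (+212.8) + (-151.0) + (-68.3) = -6.5 kcal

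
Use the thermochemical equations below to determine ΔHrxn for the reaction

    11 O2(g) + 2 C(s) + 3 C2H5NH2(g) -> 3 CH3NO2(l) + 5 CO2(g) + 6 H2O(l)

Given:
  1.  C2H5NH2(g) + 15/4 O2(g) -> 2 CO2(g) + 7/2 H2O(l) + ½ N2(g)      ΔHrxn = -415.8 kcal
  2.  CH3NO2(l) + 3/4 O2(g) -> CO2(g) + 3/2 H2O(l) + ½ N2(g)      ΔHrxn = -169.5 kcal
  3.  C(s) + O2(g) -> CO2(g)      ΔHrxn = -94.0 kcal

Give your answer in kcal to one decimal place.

ΔHrxn = -926.9 kcal

eq. 1 × 3 (×3 to match 3 C2H5NH2(g) in the target): (3)·(-415.8) = -1247.4 kcal
eq. 2 reversed and × 3 (CH3NO2(l) must end up as a product; scale by 3 for the 3 CH3NO2(l)): (-3)·(-169.5) = +508.5 kcal
eq. 3 × 2 (×2 to match 2 C(s) in the target): (2)·(-94.0) = -188.0 kcal
ΔHrxn = (3)·(-415.8) + (-3)·(-169.5) + (2)·(-94.0) = -926.9 kcal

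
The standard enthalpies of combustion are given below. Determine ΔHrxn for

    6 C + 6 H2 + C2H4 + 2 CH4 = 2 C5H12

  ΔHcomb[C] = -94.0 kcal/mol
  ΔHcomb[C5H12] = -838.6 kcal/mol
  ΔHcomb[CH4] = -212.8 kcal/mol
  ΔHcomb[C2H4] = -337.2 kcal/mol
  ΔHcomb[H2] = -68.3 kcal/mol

ΔHrxn = -59.4 kcal/mol

With combustion enthalpies, reactants minus products:
= [6·(-94.0) + 6·(-68.3) + 1·(-337.2) + 2·(-212.8)] − [2·(-838.6)]
= -59.4 kcal/mol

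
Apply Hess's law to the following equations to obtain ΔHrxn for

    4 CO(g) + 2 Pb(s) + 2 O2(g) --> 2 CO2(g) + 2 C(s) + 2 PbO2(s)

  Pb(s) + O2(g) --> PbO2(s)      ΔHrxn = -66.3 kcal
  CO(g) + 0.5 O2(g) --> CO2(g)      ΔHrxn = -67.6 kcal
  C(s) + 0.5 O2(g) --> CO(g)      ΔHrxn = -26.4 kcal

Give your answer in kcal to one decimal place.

ΔHrxn = -215.0 kcal

equation 1 × 2: (2)·(-66.3) = -132.6 kcal
equation 2 × 2: (2)·(-67.6) = -135.2 kcal
equation 3 reversed and × 2: (-2)·(-26.4) = +52.8 kcal
Summing the manipulated equations, ΔHrxn = (2)·(-66.3) + (2)·(-67.6) + (-2)·(-26.4) = -215.0 kcal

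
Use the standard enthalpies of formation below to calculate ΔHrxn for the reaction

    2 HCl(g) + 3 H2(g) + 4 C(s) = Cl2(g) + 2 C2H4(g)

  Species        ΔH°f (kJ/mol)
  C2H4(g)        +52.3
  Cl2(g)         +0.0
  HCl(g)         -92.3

Products: 1·(+0.0) + 2·(+52.3) = +104.6
Reactants: 2·(-92.3) + 3·(+0.0) + 4·(+0.0) = -184.6
ΔHrxn = (+104.6) − (-184.6) = 289.2 kJ/mol

ΔHrxn = 289.2 kJ/mol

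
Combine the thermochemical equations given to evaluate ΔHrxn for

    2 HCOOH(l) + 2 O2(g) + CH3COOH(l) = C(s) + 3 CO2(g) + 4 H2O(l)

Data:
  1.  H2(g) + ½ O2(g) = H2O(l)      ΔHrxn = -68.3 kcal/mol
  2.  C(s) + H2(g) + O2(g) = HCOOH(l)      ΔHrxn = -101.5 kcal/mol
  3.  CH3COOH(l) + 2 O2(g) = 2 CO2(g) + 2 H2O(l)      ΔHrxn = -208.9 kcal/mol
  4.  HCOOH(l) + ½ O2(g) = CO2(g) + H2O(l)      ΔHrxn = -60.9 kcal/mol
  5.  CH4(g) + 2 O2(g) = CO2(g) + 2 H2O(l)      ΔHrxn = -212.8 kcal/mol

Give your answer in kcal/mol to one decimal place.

ΔHrxn = -236.6 kcal/mol

eq. 1 as written: -68.3 kcal/mol
eq. 2 reversed (C(s) must end up as a product): +101.5 kcal/mol
eq. 3 as written (CH3COOH(l) already on the reactant side): -208.9 kcal/mol
eq. 4 as written: -60.9 kcal/mol
eq. 5: not needed (CH4(g) appears nowhere else).
ΔHrxn = (1)·(-68.3) + (-1)·(-101.5) + (1)·(-208.9) + (1)·(-60.9) = -236.6 kcal/mol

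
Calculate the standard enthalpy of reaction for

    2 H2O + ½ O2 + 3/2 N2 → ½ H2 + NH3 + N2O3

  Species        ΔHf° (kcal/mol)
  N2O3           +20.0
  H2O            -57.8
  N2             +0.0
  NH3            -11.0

ΔHrxn = 124.6 kcal/mol

ΔH°rxn = Σ nΔHf°(products) − Σ nΔHf°(reactants).
Products: 1/2·(+0.0) + 1·(-11.0) + 1·(+20.0) = +9.0
Reactants: 2·(-57.8) + 1/2·(+0.0) + 3/2·(+0.0) = -115.6
ΔHrxn = (+9.0) − (-115.6) = 124.6 kcal/mol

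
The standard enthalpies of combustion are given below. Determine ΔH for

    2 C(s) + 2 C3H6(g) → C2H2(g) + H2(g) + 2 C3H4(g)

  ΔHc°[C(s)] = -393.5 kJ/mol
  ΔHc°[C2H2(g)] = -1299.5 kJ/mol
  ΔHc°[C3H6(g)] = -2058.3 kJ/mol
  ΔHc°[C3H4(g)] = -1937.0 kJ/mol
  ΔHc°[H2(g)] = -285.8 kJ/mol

ΔH = 555.7 kJ/mol

Using ΔH = Σ nΔHc°(reactants) − Σ nΔHc°(products):
= [2·(-393.5) + 2·(-2058.3)] − [1·(-1299.5) + 1·(-285.8) + 2·(-1937.0)]
= 555.7 kJ/mol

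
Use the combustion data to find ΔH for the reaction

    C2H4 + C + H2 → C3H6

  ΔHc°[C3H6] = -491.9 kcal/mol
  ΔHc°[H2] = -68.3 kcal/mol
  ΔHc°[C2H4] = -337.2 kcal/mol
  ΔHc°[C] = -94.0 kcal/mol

ΔH = -7.6 kcal/mol

With combustion enthalpies, reactants minus products:
= [1·(-337.2) + 1·(-94.0) + 1·(-68.3)] − [1·(-491.9)]
= -7.6 kcal/mol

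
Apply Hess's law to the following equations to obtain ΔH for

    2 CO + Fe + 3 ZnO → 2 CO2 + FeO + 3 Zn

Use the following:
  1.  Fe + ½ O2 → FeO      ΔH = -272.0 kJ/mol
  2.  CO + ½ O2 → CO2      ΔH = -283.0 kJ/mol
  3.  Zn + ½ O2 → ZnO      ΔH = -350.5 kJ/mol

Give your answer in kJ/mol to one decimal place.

eq. 1 as written (FeO already on the product side): -272.0 kJ/mol
eq. 2 × 2 (scale by 2 for the 2 CO): (2)·(-283.0) = -566.0 kJ/mol
eq. 3 reversed and × 3 (ZnO must end up as a reactant; scale by 3 for the 3 ZnO): (-3)·(-350.5) = +1051.5 kJ/mol
ΔH = (1)·(-272.0) + (2)·(-283.0) + (-3)·(-350.5) = 213.5 kJ/mol

ΔH = 213.5 kJ/mol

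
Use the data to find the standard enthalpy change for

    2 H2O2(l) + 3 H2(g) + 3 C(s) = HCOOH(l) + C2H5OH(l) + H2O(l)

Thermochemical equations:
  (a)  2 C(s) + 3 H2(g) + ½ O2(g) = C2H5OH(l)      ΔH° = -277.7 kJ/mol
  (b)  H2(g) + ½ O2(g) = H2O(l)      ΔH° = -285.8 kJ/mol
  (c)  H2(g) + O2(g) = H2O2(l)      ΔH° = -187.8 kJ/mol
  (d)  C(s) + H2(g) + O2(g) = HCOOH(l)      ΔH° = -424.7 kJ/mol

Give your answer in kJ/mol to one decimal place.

ΔH° = -612.6 kJ/mol

(a) as written (C2H5OH(l) already on the product side): -277.7 kJ/mol
(b) as written (H2O(l) already on the product side): -285.8 kJ/mol
(c) reversed and × 2 (reverse to put H2O2(l) on the reactant side; scale by 2 for the 2 H2O2(l)): (-2)·(-187.8) = +375.6 kJ/mol
(d) as written (HCOOH(l) already on the product side): -424.7 kJ/mol
ΔH° = (1)·(-277.7) + (1)·(-285.8) + (-2)·(-187.8) + (1)·(-424.7) = -612.6 kJ/mol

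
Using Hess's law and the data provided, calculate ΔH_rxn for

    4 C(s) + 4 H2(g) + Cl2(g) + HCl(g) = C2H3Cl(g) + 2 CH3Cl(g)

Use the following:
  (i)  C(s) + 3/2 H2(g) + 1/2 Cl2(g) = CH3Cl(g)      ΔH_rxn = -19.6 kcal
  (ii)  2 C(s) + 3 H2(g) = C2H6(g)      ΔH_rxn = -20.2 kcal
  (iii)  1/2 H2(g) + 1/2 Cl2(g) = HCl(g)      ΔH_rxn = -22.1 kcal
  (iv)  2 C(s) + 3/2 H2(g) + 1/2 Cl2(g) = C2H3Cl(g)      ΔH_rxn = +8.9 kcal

ΔH_rxn = -8.2 kcal

(i) × 2: (2)·(-19.6) = -39.2 kcal
(ii): not needed.
(iii) reversed: +22.1 kcal
(iv) as written: +8.9 kcal
Since enthalpy is a state function, ΔH_rxn = (-39.2) + (+22.1) + (+8.9) = -8.2 kcal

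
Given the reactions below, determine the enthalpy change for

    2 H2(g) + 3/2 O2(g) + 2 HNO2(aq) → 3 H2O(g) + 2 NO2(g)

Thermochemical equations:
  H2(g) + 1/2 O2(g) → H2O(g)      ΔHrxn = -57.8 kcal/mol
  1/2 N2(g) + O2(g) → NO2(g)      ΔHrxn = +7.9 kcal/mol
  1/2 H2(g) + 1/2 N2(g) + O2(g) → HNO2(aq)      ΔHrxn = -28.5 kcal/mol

ΔHrxn = -100.6 kcal/mol

equation 1 × 3: (3)·(-57.8) = -173.4 kcal/mol
equation 2 × 2: (2)·(+7.9) = +15.8 kcal/mol
equation 3 reversed and × 2: (-2)·(-28.5) = +57.0 kcal/mol
ΔHrxn = (-173.4) + (+15.8) + (+57.0) = -100.6 kcal/mol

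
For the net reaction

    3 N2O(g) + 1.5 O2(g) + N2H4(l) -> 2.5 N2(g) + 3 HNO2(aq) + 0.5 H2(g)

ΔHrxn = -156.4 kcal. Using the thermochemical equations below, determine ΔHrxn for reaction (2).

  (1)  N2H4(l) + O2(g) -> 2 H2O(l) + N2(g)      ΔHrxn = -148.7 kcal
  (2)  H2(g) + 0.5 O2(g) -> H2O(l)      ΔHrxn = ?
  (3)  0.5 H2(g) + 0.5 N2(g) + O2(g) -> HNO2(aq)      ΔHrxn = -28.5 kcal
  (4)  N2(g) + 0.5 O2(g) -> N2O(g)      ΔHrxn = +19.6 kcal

(1) as written (N2H4(l) already on the reactant side): -148.7 kcal
(2) reversed and × 2: contributes −2·x
(3) × 3 (×3 to match 3 HNO2(aq) in the target): (3)·(-28.5) = -85.5 kcal
(4) reversed and × 3 (reverse to put N2O(g) on the reactant side; scale by 3 for the 3 N2O(g)): (-3)·(+19.6) = -58.8 kcal
-156.4 = (-148.7) + (-85.5) + (-58.8) − 2·x
x = (-156.4 − (-293.0)) / (-2) = -68.3 kcal

ΔHrxn = -68.3 kcal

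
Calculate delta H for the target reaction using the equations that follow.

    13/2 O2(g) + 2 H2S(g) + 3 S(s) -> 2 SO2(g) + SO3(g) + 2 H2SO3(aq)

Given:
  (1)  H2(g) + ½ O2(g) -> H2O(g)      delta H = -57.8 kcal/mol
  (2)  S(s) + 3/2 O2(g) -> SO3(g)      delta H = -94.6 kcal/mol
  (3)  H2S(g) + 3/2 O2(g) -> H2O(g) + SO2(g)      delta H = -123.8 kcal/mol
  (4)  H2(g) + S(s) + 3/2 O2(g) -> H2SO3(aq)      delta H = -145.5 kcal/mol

(1) reversed and × 2: (-2)·(-57.8) = +115.6 kcal/mol
(2) as written: -94.6 kcal/mol
(3) × 2: (2)·(-123.8) = -247.6 kcal/mol
(4) × 2: (2)·(-145.5) = -291.0 kcal/mol
By Hess's law, delta H = (+115.6) + (-94.6) + (-247.6) + (-291.0) = -517.6 kcal/mol

delta H = -517.6 kcal/mol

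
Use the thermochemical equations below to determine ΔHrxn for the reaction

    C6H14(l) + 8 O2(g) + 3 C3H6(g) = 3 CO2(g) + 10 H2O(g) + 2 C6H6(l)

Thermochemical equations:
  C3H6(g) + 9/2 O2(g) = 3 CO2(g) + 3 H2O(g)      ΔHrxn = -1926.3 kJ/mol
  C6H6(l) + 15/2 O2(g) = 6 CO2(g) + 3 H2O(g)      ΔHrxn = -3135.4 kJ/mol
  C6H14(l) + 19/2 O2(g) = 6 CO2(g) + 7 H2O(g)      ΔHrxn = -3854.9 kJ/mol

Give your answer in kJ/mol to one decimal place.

equation 1 × 3: (3)·(-1926.3) = -5778.9 kJ/mol
equation 2 reversed and × 2: (-2)·(-3135.4) = +6270.8 kJ/mol
equation 3 as written: -3854.9 kJ/mol
ΔHrxn = (3)·(-1926.3) + (-2)·(-3135.4) + (1)·(-3854.9) = -3363.0 kJ/mol

ΔHrxn = -3363.0 kJ/mol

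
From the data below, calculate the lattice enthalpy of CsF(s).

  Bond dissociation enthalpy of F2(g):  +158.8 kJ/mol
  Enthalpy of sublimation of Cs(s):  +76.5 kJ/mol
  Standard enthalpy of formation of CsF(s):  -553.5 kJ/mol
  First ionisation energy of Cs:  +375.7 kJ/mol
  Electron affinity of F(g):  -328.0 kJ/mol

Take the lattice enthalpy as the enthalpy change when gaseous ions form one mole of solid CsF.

ΔHf° = 1·ΔHsub + 1·(ΣIE) + 1/2·D(F2) + 1·EA + U
-553.5 = 1·(+76.5) + 1·(+375.7) + 1/2·(+158.8) + 1·(-328.0) + U
U = -553.5 − (+203.6) = -757.1 kJ/mol

U = -757.1 kJ/mol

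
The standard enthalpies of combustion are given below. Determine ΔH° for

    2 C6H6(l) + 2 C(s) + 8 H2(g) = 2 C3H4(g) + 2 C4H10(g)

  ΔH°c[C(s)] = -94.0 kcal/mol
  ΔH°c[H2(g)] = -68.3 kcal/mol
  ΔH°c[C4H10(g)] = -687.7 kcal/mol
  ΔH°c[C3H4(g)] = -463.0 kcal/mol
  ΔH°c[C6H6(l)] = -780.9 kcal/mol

Using ΔH = Σ nΔHc°(reactants) − Σ nΔHc°(products):
= [2·(-780.9) + 2·(-94.0) + 8·(-68.3)] − [2·(-463.0) + 2·(-687.7)]
= 5.2 kcal/mol

ΔH° = 5.2 kcal/mol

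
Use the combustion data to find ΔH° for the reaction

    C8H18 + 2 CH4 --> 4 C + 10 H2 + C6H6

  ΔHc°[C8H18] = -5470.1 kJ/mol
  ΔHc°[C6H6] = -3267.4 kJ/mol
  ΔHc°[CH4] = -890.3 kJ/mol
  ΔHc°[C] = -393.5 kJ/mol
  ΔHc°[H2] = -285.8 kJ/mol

Using ΔH = Σ nΔHc°(reactants) − Σ nΔHc°(products):
= [1·(-5470.1) + 2·(-890.3)] − [4·(-393.5) + 10·(-285.8) + 1·(-3267.4)]
= 448.7 kJ/mol

ΔH° = 448.7 kJ/mol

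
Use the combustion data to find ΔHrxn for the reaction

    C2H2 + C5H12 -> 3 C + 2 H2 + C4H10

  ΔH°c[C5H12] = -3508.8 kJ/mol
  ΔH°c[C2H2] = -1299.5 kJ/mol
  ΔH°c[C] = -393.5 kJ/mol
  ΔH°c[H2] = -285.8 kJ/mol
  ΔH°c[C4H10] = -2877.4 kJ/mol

With combustion enthalpies, reactants minus products:
= [1·(-1299.5) + 1·(-3508.8)] − [3·(-393.5) + 2·(-285.8) + 1·(-2877.4)]
= -178.8 kJ/mol

ΔHrxn = -178.8 kJ/mol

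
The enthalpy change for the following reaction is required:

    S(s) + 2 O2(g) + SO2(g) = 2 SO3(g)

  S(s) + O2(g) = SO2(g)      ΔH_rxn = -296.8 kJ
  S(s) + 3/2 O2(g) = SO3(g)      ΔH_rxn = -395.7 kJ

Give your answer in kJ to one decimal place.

ΔH_rxn = -494.6 kJ

equation 1 reversed (SO2(g) must end up as a reactant): +296.8 kJ
equation 2 × 2 (×2 to match 2 SO3(g) in the target): (2)·(-395.7) = -791.4 kJ
Combining the equations, ΔH_rxn = (+296.8) + (-791.4) = -494.6 kJ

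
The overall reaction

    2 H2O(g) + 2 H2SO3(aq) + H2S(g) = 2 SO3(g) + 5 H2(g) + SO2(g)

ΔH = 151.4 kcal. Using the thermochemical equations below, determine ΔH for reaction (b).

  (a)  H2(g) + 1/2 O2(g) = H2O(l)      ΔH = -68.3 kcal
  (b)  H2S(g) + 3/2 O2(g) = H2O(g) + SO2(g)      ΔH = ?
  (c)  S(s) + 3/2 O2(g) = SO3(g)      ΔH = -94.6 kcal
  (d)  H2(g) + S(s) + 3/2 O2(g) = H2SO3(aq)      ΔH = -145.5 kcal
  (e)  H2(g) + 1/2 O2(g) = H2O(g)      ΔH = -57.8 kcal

ΔH = -123.8 kcal

(a): not needed.
(b) as written: contributes x
(c) × 2: (2)·(-94.6) = -189.2 kcal
(d) reversed and × 2: (-2)·(-145.5) = +291.0 kcal
(e) reversed and × 3: (-3)·(-57.8) = +173.4 kcal
+151.4 = (-189.2) + (+291.0) + (+173.4) + x
x = (+151.4 − (+275.2)) / (1) = -123.8 kcal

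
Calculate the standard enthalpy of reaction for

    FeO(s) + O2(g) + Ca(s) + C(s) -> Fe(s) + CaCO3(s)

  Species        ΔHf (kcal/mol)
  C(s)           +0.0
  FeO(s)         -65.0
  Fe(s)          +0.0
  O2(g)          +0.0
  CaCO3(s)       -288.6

Products: 1·(+0.0) + 1·(-288.6) = -288.6
Reactants: 1·(-65.0) + 1·(+0.0) + 1·(+0.0) + 1·(+0.0) = -65.0
ΔH°rxn = (-288.6) − (-65.0) = -223.6 kcal/mol

ΔH°rxn = -223.6 kcal/mol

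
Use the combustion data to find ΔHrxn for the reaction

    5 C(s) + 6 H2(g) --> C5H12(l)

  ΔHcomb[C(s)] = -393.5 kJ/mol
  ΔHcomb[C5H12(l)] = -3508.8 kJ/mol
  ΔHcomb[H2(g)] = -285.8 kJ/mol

ΔHrxn = -173.5 kJ/mol

Using ΔH = Σ nΔHc°(reactants) − Σ nΔHc°(products):
= [5·(-393.5) + 6·(-285.8)] − [1·(-3508.8)]
= -173.5 kJ/mol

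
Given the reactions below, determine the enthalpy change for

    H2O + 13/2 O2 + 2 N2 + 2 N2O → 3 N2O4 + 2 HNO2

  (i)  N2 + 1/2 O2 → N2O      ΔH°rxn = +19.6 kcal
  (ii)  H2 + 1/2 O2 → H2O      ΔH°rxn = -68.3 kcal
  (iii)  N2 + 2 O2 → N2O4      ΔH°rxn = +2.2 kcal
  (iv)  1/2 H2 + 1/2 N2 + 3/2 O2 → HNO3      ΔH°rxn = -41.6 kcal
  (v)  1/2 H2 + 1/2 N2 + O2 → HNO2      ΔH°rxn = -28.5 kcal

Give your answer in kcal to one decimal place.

(i) reversed and × 2 (N2O must end up as a reactant; scale by 2 for the 2 N2O): (-2)·(+19.6) = -39.2 kcal
(ii) reversed (reverse to put H2O on the reactant side): +68.3 kcal
(iii) × 3 (×3 to match 3 N2O4 in the target): (3)·(+2.2) = +6.6 kcal
(iv): not needed (HNO3 appears nowhere else).
(v) × 2 (×2 to match 2 HNO2 in the target): (2)·(-28.5) = -57.0 kcal
Summing the manipulated equations, ΔH°rxn = (-2)·(+19.6) + (-1)·(-68.3) + (3)·(+2.2) + (2)·(-28.5) = -21.3 kcal

ΔH°rxn = -21.3 kcal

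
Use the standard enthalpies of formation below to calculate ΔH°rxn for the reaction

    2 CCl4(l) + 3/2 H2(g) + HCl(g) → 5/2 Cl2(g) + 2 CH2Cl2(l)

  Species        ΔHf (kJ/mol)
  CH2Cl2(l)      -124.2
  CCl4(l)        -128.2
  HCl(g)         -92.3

ΔH°rxn = Σ nΔHf°(products) − Σ nΔHf°(reactants).
Products: 5/2·(+0.0) + 2·(-124.2) = -248.4
Reactants: 2·(-128.2) + 3/2·(+0.0) + 1·(-92.3) = -348.7
ΔH°rxn = (-248.4) − (-348.7) = 100.3 kJ/mol

ΔH°rxn = 100.3 kJ/mol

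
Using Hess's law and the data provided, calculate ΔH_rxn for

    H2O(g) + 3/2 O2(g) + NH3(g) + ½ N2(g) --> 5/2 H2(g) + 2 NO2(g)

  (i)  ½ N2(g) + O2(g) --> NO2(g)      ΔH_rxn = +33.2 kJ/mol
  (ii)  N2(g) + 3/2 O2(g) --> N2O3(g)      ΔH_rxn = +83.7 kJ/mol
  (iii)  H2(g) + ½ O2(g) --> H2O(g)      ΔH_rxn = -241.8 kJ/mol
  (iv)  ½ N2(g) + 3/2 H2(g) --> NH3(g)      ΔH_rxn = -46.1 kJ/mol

ΔH_rxn = 354.3 kJ/mol

(i) × 2: (2)·(+33.2) = +66.4 kJ/mol
(ii): not needed.
(iii) reversed: +241.8 kJ/mol
(iv) reversed: +46.1 kJ/mol
ΔH_rxn = (2)·(+33.2) + (-1)·(-241.8) + (-1)·(-46.1) = 354.3 kJ/mol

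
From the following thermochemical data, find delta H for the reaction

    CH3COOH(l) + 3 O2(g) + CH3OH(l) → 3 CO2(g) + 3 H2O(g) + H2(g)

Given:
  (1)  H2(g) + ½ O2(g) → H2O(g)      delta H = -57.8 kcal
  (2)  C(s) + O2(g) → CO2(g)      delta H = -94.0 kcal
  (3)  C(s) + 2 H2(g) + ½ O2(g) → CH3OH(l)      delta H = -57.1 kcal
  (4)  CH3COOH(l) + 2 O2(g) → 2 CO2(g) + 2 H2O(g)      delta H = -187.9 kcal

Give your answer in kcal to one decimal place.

delta H = -282.6 kcal

(1) as written: -57.8 kcal
(2) as written: -94.0 kcal
(3) reversed (reverse to put CH3OH(l) on the reactant side): +57.1 kcal
(4) as written (CH3COOH(l) already on the reactant side): -187.9 kcal
Combining the equations, delta H = (-57.8) + (-94.0) + (+57.1) + (-187.9) = -282.6 kcal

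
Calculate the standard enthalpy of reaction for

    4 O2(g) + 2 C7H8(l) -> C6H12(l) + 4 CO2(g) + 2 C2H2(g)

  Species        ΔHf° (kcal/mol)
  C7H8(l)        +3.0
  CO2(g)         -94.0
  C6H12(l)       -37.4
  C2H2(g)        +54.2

ΔH_rxn = -311.0 kcal/mol

ΔH°rxn = Σ nΔHf°(products) − Σ nΔHf°(reactants).
Products: 1·(-37.4) + 4·(-94.0) + 2·(+54.2) = -305.0
Reactants: 4·(+0.0) + 2·(+3.0) = +6.0
ΔH_rxn = (-305.0) − (+6.0) = -311.0 kcal/mol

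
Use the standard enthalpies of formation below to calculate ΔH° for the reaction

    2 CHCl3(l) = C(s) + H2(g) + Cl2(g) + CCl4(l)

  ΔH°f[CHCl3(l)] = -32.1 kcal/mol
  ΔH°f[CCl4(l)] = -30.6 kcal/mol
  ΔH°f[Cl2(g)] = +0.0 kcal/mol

ΔH° = 33.6 kcal/mol

Products: 1·(+0.0) + 1·(+0.0) + 1·(+0.0) + 1·(-30.6) = -30.6
Reactants: 2·(-32.1) = -64.2
ΔH° = (-30.6) − (-64.2) = 33.6 kcal/mol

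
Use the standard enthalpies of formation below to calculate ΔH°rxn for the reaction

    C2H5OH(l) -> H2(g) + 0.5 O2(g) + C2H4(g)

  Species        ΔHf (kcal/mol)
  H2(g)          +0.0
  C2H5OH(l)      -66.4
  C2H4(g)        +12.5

Products: 1·(+0.0) + 1/2·(+0.0) + 1·(+12.5) = +12.5
Reactants: 1·(-66.4) = -66.4
ΔH°rxn = (+12.5) − (-66.4) = 78.9 kcal/mol

ΔH°rxn = 78.9 kcal/mol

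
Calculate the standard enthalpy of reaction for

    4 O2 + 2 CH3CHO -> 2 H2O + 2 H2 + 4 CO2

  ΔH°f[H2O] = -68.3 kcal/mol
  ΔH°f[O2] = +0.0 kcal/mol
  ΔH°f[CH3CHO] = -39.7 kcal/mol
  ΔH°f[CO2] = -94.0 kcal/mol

Products: 2·(-68.3) + 2·(+0.0) + 4·(-94.0) = -512.6
Reactants: 4·(+0.0) + 2·(-39.7) = -79.4
ΔH_rxn = (-512.6) − (-79.4) = -433.2 kcal/mol

ΔH_rxn = -433.2 kcal/mol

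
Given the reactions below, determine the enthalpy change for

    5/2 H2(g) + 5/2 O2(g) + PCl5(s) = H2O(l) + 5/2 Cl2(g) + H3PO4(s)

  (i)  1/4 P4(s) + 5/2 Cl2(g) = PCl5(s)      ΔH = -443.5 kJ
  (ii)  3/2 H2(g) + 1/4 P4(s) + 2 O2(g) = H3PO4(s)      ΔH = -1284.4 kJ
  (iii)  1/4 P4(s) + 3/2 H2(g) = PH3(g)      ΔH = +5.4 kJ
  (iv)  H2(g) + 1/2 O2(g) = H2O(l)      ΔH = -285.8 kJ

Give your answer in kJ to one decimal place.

(i) reversed: +443.5 kJ
(ii) as written: -1284.4 kJ
(iii): not needed.
(iv) as written: -285.8 kJ
ΔH = (+443.5) + (-1284.4) + (-285.8) = -1126.7 kJ

ΔH = -1126.7 kJ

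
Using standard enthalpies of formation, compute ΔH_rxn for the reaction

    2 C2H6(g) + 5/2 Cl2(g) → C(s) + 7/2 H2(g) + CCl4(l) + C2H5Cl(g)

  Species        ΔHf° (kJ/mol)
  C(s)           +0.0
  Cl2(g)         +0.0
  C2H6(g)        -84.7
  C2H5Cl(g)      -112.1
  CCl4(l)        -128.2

ΔH_rxn = -70.9 kJ/mol

ΔH°rxn = Σ nΔHf°(products) − Σ nΔHf°(reactants).
Products: 1·(+0.0) + 7/2·(+0.0) + 1·(-128.2) + 1·(-112.1) = -240.3
Reactants: 2·(-84.7) + 5/2·(+0.0) = -169.4
ΔH_rxn = (-240.3) − (-169.4) = -70.9 kJ/mol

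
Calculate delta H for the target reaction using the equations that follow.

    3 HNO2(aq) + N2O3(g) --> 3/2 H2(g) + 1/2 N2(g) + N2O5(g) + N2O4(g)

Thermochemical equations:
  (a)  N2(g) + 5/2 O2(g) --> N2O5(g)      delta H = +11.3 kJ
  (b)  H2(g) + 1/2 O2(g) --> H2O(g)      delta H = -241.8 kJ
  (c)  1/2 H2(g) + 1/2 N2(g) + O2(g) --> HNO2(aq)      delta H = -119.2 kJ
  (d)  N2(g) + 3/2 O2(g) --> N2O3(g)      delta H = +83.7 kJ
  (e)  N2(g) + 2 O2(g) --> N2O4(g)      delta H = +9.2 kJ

(a) as written: +11.3 kJ
(b): not needed.
(c) reversed and × 3: (-3)·(-119.2) = +357.6 kJ
(d) reversed: -83.7 kJ
(e) as written: +9.2 kJ
delta H = (+11.3) + (+357.6) + (-83.7) + (+9.2) = 294.4 kJ

delta H = 294.4 kJ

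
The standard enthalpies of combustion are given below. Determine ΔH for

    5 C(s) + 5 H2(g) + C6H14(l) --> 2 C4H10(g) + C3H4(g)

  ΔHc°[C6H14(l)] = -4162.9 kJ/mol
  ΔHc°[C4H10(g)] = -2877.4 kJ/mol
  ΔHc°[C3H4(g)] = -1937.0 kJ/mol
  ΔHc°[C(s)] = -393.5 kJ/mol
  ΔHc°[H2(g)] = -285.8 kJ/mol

ΔH = 132.4 kJ/mol

Using ΔH = Σ nΔHc°(reactants) − Σ nΔHc°(products):
= [5·(-393.5) + 5·(-285.8) + 1·(-4162.9)] − [2·(-2877.4) + 1·(-1937.0)]
= 132.4 kJ/mol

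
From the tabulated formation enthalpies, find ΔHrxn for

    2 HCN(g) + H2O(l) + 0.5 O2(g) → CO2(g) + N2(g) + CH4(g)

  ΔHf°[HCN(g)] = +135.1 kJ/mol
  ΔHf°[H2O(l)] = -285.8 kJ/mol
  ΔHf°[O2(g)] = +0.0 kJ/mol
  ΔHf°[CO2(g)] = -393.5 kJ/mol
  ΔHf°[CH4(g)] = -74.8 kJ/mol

Products: 1·(-393.5) + 1·(+0.0) + 1·(-74.8) = -468.3
Reactants: 2·(+135.1) + 1·(-285.8) + 1/2·(+0.0) = -15.6
ΔHrxn = (-468.3) − (-15.6) = -452.7 kJ/mol

ΔHrxn = -452.7 kJ/mol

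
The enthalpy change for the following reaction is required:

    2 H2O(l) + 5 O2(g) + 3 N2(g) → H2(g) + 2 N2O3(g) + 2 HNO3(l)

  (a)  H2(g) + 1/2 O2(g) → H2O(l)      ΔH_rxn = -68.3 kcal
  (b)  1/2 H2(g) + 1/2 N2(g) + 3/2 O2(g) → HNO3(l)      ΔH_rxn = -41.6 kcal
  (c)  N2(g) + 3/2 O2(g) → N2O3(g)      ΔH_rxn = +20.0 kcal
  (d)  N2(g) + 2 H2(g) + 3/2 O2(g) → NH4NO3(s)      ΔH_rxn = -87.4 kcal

ΔH_rxn = 93.4 kcal

(a) reversed and × 2: (-2)·(-68.3) = +136.6 kcal
(b) × 2: (2)·(-41.6) = -83.2 kcal
(c) × 2: (2)·(+20.0) = +40.0 kcal
(d): not needed.
By Hess's law, ΔH_rxn = (-2)·(-68.3) + (2)·(-41.6) + (2)·(+20.0) = 93.4 kcal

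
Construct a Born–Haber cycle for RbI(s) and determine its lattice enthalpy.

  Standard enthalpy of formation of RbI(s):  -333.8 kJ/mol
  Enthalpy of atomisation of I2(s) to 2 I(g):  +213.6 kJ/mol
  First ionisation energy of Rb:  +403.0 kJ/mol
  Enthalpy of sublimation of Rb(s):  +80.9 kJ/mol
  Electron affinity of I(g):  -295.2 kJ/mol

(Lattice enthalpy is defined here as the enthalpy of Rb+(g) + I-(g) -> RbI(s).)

U = -629.3 kJ/mol

ΔHf° = 1·ΔHsub + 1·(ΣIE) + 1/2·D(I2) + 1·EA + U
-333.8 = 1·(+80.9) + 1·(+403.0) + 1/2·(+213.6) + 1·(-295.2) + U
U = -333.8 − (+295.5) = -629.3 kJ/mol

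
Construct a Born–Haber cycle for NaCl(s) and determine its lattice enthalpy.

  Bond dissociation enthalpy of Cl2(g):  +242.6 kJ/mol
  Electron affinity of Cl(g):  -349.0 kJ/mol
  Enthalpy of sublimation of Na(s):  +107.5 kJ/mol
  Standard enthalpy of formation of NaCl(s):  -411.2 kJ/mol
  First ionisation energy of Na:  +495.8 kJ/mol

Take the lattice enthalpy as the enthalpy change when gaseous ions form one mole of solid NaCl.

ΔHf° = 1·ΔHsub + 1·(ΣIE) + 1/2·D(Cl2) + 1·EA + U
-411.2 = 1·(+107.5) + 1·(+495.8) + 1/2·(+242.6) + 1·(-349.0) + U
U = -411.2 − (+375.6) = -786.8 kJ/mol

U = -786.8 kJ/mol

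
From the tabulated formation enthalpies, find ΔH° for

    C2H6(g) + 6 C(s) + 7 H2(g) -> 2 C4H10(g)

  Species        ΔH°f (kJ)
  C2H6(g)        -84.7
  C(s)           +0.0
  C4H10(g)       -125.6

ΔH°rxn = Σ nΔHf°(products) − Σ nΔHf°(reactants).
Products: 2·(-125.6) = -251.2
Reactants: 1·(-84.7) + 6·(+0.0) + 7·(+0.0) = -84.7
ΔH° = (-251.2) − (-84.7) = -166.5 kJ

ΔH° = -166.5 kJ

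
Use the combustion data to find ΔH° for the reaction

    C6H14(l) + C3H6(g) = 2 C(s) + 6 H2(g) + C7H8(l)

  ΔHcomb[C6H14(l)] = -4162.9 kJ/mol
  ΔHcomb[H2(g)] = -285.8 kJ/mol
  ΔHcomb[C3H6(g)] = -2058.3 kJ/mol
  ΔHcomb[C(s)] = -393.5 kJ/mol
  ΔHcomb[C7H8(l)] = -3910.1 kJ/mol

With combustion enthalpies, reactants minus products:
= [1·(-4162.9) + 1·(-2058.3)] − [2·(-393.5) + 6·(-285.8) + 1·(-3910.1)]
= 190.7 kJ/mol

ΔH° = 190.7 kJ/mol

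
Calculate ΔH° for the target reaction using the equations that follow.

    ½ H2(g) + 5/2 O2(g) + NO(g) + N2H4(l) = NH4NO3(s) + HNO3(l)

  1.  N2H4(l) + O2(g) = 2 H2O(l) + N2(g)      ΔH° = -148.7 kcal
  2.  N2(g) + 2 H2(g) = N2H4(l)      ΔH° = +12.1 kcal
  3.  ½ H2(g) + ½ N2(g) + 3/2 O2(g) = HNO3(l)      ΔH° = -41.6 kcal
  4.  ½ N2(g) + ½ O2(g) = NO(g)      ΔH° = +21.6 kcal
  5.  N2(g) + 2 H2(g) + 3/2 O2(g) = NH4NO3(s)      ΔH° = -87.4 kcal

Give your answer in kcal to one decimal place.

eq. 1: not needed.
eq. 2 reversed: -12.1 kcal
eq. 3 as written: -41.6 kcal
eq. 4 reversed: -21.6 kcal
eq. 5 as written: -87.4 kcal
ΔH° = (-1)·(+12.1) + (1)·(-41.6) + (-1)·(+21.6) + (1)·(-87.4) = -162.7 kcal

ΔH° = -162.7 kcal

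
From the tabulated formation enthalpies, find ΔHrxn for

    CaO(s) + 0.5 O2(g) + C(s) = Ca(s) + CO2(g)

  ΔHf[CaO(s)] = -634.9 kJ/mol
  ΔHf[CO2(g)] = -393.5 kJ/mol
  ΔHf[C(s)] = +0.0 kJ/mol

ΔH°rxn = Σ nΔHf°(products) − Σ nΔHf°(reactants).
Products: 1·(+0.0) + 1·(-393.5) = -393.5
Reactants: 1·(-634.9) + 1/2·(+0.0) + 1·(+0.0) = -634.9
ΔHrxn = (-393.5) − (-634.9) = 241.4 kJ/mol

ΔHrxn = 241.4 kJ/mol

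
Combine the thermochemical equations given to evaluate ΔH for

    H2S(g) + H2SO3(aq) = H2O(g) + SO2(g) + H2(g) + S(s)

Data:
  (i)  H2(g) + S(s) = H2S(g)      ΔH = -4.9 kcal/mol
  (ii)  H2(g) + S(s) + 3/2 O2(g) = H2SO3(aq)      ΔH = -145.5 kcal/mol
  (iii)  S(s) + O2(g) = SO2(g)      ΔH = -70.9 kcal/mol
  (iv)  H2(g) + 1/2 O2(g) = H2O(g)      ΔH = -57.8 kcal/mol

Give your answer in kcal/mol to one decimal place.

(i) reversed: +4.9 kcal/mol
(ii) reversed: +145.5 kcal/mol
(iii) as written: -70.9 kcal/mol
(iv) as written: -57.8 kcal/mol
ΔH = (+4.9) + (+145.5) + (-70.9) + (-57.8) = 21.7 kcal/mol

ΔH = 21.7 kcal/mol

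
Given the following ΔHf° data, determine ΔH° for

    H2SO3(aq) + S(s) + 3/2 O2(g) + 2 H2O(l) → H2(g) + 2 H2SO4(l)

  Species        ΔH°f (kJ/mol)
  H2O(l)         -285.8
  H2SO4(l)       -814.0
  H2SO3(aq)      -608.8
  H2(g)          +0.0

Products: 1·(+0.0) + 2·(-814.0) = -1628.0
Reactants: 1·(-608.8) + 1·(+0.0) + 3/2·(+0.0) + 2·(-285.8) = -1180.4
ΔH° = (-1628.0) − (-1180.4) = -447.6 kJ/mol

ΔH° = -447.6 kJ/mol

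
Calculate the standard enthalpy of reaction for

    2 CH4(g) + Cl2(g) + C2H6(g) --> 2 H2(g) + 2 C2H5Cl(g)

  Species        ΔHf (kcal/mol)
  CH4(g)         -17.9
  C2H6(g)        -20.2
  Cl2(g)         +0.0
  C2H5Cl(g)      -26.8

Products: 2·(+0.0) + 2·(-26.8) = -53.6
Reactants: 2·(-17.9) + 1·(+0.0) + 1·(-20.2) = -56.0
ΔH° = (-53.6) − (-56.0) = 2.4 kcal/mol

ΔH° = 2.4 kcal/mol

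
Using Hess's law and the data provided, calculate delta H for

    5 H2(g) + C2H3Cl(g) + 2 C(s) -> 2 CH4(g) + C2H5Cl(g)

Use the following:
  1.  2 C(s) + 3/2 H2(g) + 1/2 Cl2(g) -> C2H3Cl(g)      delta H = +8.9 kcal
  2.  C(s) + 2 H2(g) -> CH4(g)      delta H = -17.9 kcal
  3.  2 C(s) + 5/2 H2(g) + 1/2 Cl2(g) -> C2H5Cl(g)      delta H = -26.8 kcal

eq. 1 reversed: -8.9 kcal
eq. 2 × 2: (2)·(-17.9) = -35.8 kcal
eq. 3 as written: -26.8 kcal
delta H = (-8.9) + (-35.8) + (-26.8) = -71.5 kcal

delta H = -71.5 kcal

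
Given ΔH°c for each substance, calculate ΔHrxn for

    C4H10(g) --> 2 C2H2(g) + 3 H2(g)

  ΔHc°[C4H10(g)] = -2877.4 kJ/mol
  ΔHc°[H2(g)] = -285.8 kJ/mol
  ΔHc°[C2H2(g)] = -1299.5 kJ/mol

Using ΔH = Σ nΔHc°(reactants) − Σ nΔHc°(products):
= [1·(-2877.4)] − [2·(-1299.5) + 3·(-285.8)]
= 579.0 kJ/mol

ΔHrxn = 579.0 kJ/mol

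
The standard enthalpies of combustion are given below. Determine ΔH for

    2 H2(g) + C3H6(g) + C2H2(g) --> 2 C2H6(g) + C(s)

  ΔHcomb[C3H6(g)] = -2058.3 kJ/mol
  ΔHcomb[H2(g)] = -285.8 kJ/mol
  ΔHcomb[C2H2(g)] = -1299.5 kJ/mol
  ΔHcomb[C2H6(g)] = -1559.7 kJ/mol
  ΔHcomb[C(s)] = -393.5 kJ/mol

ΔH = -416.5 kJ/mol

With combustion enthalpies, reactants minus products:
= [2·(-285.8) + 1·(-2058.3) + 1·(-1299.5)] − [2·(-1559.7) + 1·(-393.5)]
= -416.5 kJ/mol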